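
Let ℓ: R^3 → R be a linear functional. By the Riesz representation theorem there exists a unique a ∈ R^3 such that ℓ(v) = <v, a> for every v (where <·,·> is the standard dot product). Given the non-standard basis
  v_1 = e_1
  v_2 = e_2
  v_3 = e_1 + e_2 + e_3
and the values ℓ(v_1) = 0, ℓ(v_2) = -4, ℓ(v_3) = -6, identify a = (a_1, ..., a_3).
a = (0, -4, -2)

Write a = (a_1, ..., a_3) in the standard basis. For each basis vector v_i, ℓ(v_i) = <v_i, a> is a linear equation in the a_j's. Collect the n equations into a matrix system V a = ℓ, where row i of V is v_i (expressed in the standard basis). Since V is invertible (lower-triangular with 1s on the diagonal, up to permutation), solve by back-substitution:
  V =
[[1, 0, 0],
 [0, 1, 0],
 [1, 1, 1]]
  V a = (0, -4, -6)
Solving gives a = (0, -4, -2).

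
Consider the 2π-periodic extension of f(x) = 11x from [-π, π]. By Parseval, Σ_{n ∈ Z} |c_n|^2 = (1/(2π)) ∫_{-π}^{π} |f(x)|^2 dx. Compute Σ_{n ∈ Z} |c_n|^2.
Σ |c_n|^2 = 121π^2/3

Expand and integrate term by term over [-π, π]:
  ∫ (11x)^2 dx = 121·(2π^3/3); ∫ 2·11·(0)·x dx = 0 (odd integrand); ∫ 0^2 dx = 0·2π.
So (1/(2π)) ∫_{-π}^{π} (11x)^2 dx = 121π^2/3 + 0 = 121π^2/3.
Parseval ⇒ Σ |c_n|^2 = 121π^2/3.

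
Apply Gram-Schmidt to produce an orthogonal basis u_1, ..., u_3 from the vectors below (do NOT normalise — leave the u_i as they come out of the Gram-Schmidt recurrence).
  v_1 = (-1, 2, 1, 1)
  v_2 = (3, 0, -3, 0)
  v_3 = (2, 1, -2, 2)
Orthogonal basis:
  u_1 = (-1, 2, 1, 1)
  u_2 = (15/7, 12/7, -15/7, 6/7)
  u_3 = (0, -3/5, 0, 6/5)

Apply the Gram-Schmidt recurrence
  u_1 = v_1
  u_i = v_i − Σ_{j<i} ((v_i · u_j) / (u_j · u_j)) · u_j.

Step by step this gives:
  u_1 = (-1, 2, 1, 1)
  u_2 = (15/7, 12/7, -15/7, 6/7)
  u_3 = (0, -3/5, 0, 6/5)

Orthogonality check:
  u_2 · u_1 = 0 (should be 0)
  u_3 · u_1 = 0 (should be 0)
  u_3 · u_2 = 0 (should be 0)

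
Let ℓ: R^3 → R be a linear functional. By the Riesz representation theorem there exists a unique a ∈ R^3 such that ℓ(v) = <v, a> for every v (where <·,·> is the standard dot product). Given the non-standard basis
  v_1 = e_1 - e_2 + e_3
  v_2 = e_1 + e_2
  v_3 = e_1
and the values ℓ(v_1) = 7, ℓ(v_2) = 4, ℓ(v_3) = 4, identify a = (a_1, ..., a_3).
a = (4, 0, 3)

Write a = (a_1, ..., a_3) in the standard basis. For each basis vector v_i, ℓ(v_i) = <v_i, a> is a linear equation in the a_j's. Collect the n equations into a matrix system V a = ℓ, where row i of V is v_i (expressed in the standard basis). Since V is invertible (lower-triangular with 1s on the diagonal, up to permutation), solve by back-substitution:
  V =
[[1, -1, 1],
 [1, 1, 0],
 [1, 0, 0]]
  V a = (7, 4, 4)
Solving gives a = (4, 0, 3).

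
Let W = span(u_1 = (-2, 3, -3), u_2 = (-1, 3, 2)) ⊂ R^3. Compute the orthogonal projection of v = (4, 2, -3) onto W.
proj_W(v) = (-113/283, -15/283, -600/283)

Set up U = [u_1 | ... | u_2] ∈ R^(3×2). The projector onto W = col(U) is P = U (U^T U)^(-1) U^T.
Compute U^T U =
  [22, 5]
  [5, 14],
and U^T v = (7, -4).
Solve U^T U · c = U^T v for the coefficients: c = (118/283, -123/283). The projection is proj_W(v) = U c.
Check: (v - proj_W(v)) · u_1 = 0  (should be 0).
Check: (v - proj_W(v)) · u_2 = 0  (should be 0).
Result: proj_W(v) = (-113/283, -15/283, -600/283).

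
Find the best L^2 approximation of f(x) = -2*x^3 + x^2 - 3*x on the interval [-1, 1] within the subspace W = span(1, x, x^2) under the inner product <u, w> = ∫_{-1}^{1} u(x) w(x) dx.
g(x) = x^2 - 21*x/5

The best approximation g ∈ W is the orthogonal projection of f onto W. Writing g = a_0 + a_1 x + a_2 x^2, the coefficients solve the normal equations G · a = b where
  G_{ij} = <φ_i, φ_j> and b_i = <f, φ_i>, with φ_0 = 1, φ_1 = x, φ_2 = x^2.
G =
  [2, 0, 2/3]
  [0, 2/3, 0]
  [2/3, 0, 2/5],
b = (2/3, -14/5, 2/5).
Solving gives a_0 = 0, a_1 = -21/5, a_2 = 1, so
  g(x) = x^2 - 21*x/5.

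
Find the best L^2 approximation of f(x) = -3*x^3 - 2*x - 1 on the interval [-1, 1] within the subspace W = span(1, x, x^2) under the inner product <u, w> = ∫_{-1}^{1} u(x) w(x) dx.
g(x) = -19*x/5 - 1

The best approximation g ∈ W is the orthogonal projection of f onto W. Writing g = a_0 + a_1 x + a_2 x^2, the coefficients solve the normal equations G · a = b where
  G_{ij} = <φ_i, φ_j> and b_i = <f, φ_i>, with φ_0 = 1, φ_1 = x, φ_2 = x^2.
G =
  [2, 0, 2/3]
  [0, 2/3, 0]
  [2/3, 0, 2/5],
b = (-2, -38/15, -2/3).
Solving gives a_0 = -1, a_1 = -19/5, a_2 = 0, so
  g(x) = -19*x/5 - 1.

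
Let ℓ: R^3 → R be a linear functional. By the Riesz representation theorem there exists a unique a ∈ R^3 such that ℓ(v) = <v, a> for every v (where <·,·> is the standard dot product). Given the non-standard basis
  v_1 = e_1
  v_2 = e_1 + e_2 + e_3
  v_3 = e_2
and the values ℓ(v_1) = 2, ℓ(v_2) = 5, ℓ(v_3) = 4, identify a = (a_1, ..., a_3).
a = (2, 4, -1)

Write a = (a_1, ..., a_3) in the standard basis. For each basis vector v_i, ℓ(v_i) = <v_i, a> is a linear equation in the a_j's. Collect the n equations into a matrix system V a = ℓ, where row i of V is v_i (expressed in the standard basis). Since V is invertible (lower-triangular with 1s on the diagonal, up to permutation), solve by back-substitution:
  V =
[[1, 0, 0],
 [1, 1, 1],
 [0, 1, 0]]
  V a = (2, 5, 4)
Solving gives a = (2, 4, -1).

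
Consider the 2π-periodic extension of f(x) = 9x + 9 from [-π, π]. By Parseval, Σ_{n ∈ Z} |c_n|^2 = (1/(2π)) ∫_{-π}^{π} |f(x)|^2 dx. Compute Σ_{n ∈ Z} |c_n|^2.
Σ |c_n|^2 = 27π^2 + 81

Expand and integrate term by term over [-π, π]:
  ∫ (9x)^2 dx = 81·(2π^3/3); ∫ 2·9·(9)·x dx = 0 (odd integrand); ∫ 9^2 dx = 81·2π.
So (1/(2π)) ∫_{-π}^{π} (9x + 9)^2 dx = 81π^2/3 + 81 = 27π^2 + 81.
Parseval ⇒ Σ |c_n|^2 = 27π^2 + 81.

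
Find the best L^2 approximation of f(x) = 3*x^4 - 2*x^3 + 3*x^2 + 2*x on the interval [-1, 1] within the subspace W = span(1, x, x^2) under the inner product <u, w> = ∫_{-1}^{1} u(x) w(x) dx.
g(x) = 39*x^2/7 + 4*x/5 - 9/35

The best approximation g ∈ W is the orthogonal projection of f onto W. Writing g = a_0 + a_1 x + a_2 x^2, the coefficients solve the normal equations G · a = b where
  G_{ij} = <φ_i, φ_j> and b_i = <f, φ_i>, with φ_0 = 1, φ_1 = x, φ_2 = x^2.
G =
  [2, 0, 2/3]
  [0, 2/3, 0]
  [2/3, 0, 2/5],
b = (16/5, 8/15, 72/35).
Solving gives a_0 = -9/35, a_1 = 4/5, a_2 = 39/7, so
  g(x) = 39*x^2/7 + 4*x/5 - 9/35.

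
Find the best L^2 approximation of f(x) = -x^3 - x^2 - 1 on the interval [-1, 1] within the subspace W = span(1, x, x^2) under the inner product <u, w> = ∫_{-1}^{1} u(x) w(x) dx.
g(x) = -x^2 - 3*x/5 - 1

The best approximation g ∈ W is the orthogonal projection of f onto W. Writing g = a_0 + a_1 x + a_2 x^2, the coefficients solve the normal equations G · a = b where
  G_{ij} = <φ_i, φ_j> and b_i = <f, φ_i>, with φ_0 = 1, φ_1 = x, φ_2 = x^2.
G =
  [2, 0, 2/3]
  [0, 2/3, 0]
  [2/3, 0, 2/5],
b = (-8/3, -2/5, -16/15).
Solving gives a_0 = -1, a_1 = -3/5, a_2 = -1, so
  g(x) = -x^2 - 3*x/5 - 1.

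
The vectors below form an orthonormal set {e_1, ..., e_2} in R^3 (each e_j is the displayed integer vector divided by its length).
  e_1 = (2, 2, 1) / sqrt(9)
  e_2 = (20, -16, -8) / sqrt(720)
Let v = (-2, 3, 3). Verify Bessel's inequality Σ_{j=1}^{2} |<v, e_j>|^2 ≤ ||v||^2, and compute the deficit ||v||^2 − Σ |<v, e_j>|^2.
Σ |<v, e_j>|^2 = 101/5; ||v||^2 = 22; deficit = 9/5

Write each e_j = u_j / sqrt(<u_j, u_j>) where u_j is the displayed integer vector. Then <v, e_j> = <v, u_j> / sqrt(<u_j, u_j>), so |<v, e_j>|^2 = <v, u_j>^2 / <u_j, u_j>.
Coefficients: <v, e_1> = 5/sqrt(9), <v, e_2> = -112/sqrt(720).
Square and sum: Σ |<v, e_j>|^2 = 101/5.
Compute ||v||^2 = v·v = 22.
Deficit = 22 − 101/5 = 9/5 ≥ 0, confirming Bessel's inequality. (The deficit equals ||v − Σ <v,e_j> e_j||^2, the squared distance from v to span{e_j}.)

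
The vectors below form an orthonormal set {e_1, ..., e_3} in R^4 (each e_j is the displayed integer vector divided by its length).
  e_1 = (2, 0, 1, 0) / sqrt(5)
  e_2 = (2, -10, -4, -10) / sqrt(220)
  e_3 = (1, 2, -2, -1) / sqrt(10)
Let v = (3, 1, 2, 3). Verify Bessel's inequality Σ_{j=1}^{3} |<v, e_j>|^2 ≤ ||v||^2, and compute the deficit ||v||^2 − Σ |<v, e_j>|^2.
Σ |<v, e_j>|^2 = 1167/55; ||v||^2 = 23; deficit = 98/55

Write each e_j = u_j / sqrt(<u_j, u_j>) where u_j is the displayed integer vector. Then <v, e_j> = <v, u_j> / sqrt(<u_j, u_j>), so |<v, e_j>|^2 = <v, u_j>^2 / <u_j, u_j>.
Coefficients: <v, e_1> = 8/sqrt(5), <v, e_2> = -42/sqrt(220), <v, e_3> = -2/sqrt(10).
Square and sum: Σ |<v, e_j>|^2 = 1167/55.
Compute ||v||^2 = v·v = 23.
Deficit = 23 − 1167/55 = 98/55 ≥ 0, confirming Bessel's inequality. (The deficit equals ||v − Σ <v,e_j> e_j||^2, the squared distance from v to span{e_j}.)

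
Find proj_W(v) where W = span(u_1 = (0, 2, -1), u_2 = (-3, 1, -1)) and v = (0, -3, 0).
proj_W(v) = (-9/46, -111/46, 27/23)

Set up U = [u_1 | ... | u_2] ∈ R^(3×2). The projector onto W = col(U) is P = U (U^T U)^(-1) U^T.
Compute U^T U =
  [5, 3]
  [3, 11],
and U^T v = (-6, -3).
Solve U^T U · c = U^T v for the coefficients: c = (-57/46, 3/46). The projection is proj_W(v) = U c.
Check: (v - proj_W(v)) · u_1 = 0  (should be 0).
Check: (v - proj_W(v)) · u_2 = 0  (should be 0).
Result: proj_W(v) = (-9/46, -111/46, 27/23).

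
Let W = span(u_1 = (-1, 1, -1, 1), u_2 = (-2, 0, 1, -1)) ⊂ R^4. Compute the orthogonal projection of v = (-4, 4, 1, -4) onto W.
proj_W(v) = (-61/12, 3/4, 17/12, -17/12)

Set up U = [u_1 | ... | u_2] ∈ R^(4×2). The projector onto W = col(U) is P = U (U^T U)^(-1) U^T.
Compute U^T U =
  [4, 0]
  [0, 6],
and U^T v = (3, 13).
Solve U^T U · c = U^T v for the coefficients: c = (3/4, 13/6). The projection is proj_W(v) = U c.
Check: (v - proj_W(v)) · u_1 = 0  (should be 0).
Check: (v - proj_W(v)) · u_2 = 0  (should be 0).
Result: proj_W(v) = (-61/12, 3/4, 17/12, -17/12).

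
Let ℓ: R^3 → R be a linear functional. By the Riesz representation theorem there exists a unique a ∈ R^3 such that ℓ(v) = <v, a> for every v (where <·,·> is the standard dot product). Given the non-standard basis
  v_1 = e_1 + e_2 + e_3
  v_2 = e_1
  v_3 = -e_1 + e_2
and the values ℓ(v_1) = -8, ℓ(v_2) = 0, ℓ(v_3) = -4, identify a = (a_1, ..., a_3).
a = (0, -4, -4)

Write a = (a_1, ..., a_3) in the standard basis. For each basis vector v_i, ℓ(v_i) = <v_i, a> is a linear equation in the a_j's. Collect the n equations into a matrix system V a = ℓ, where row i of V is v_i (expressed in the standard basis). Since V is invertible (lower-triangular with 1s on the diagonal, up to permutation), solve by back-substitution:
  V =
[[1, 1, 1],
 [1, 0, 0],
 [-1, 1, 0]]
  V a = (-8, 0, -4)
Solving gives a = (0, -4, -4).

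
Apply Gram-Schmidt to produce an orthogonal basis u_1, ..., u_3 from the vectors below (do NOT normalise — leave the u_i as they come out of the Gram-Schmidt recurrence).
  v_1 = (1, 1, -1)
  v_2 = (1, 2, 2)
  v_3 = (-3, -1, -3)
Orthogonal basis:
  u_1 = (1, 1, -1)
  u_2 = (2/3, 5/3, 7/3)
  u_3 = (-24/13, 18/13, -6/13)

Apply the Gram-Schmidt recurrence
  u_1 = v_1
  u_i = v_i − Σ_{j<i} ((v_i · u_j) / (u_j · u_j)) · u_j.

Step by step this gives:
  u_1 = (1, 1, -1)
  u_2 = (2/3, 5/3, 7/3)
  u_3 = (-24/13, 18/13, -6/13)

Orthogonality check:
  u_2 · u_1 = 0 (should be 0)
  u_3 · u_1 = 0 (should be 0)
  u_3 · u_2 = 0 (should be 0)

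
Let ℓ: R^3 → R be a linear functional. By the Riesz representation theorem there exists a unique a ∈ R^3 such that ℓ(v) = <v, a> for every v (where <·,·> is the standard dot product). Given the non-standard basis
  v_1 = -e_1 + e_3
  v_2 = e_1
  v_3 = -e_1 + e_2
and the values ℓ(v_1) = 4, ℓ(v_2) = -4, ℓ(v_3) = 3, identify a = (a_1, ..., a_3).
a = (-4, -1, 0)

Write a = (a_1, ..., a_3) in the standard basis. For each basis vector v_i, ℓ(v_i) = <v_i, a> is a linear equation in the a_j's. Collect the n equations into a matrix system V a = ℓ, where row i of V is v_i (expressed in the standard basis). Since V is invertible (lower-triangular with 1s on the diagonal, up to permutation), solve by back-substitution:
  V =
[[-1, 0, 1],
 [1, 0, 0],
 [-1, 1, 0]]
  V a = (4, -4, 3)
Solving gives a = (-4, -1, 0).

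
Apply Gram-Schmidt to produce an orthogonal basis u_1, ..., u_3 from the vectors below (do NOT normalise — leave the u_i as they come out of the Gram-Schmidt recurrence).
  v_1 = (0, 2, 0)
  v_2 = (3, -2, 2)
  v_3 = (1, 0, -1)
Orthogonal basis:
  u_1 = (0, 2, 0)
  u_2 = (3, 0, 2)
  u_3 = (10/13, 0, -15/13)

Apply the Gram-Schmidt recurrence
  u_1 = v_1
  u_i = v_i − Σ_{j<i} ((v_i · u_j) / (u_j · u_j)) · u_j.

Step by step this gives:
  u_1 = (0, 2, 0)
  u_2 = (3, 0, 2)
  u_3 = (10/13, 0, -15/13)

Orthogonality check:
  u_2 · u_1 = 0 (should be 0)
  u_3 · u_1 = 0 (should be 0)
  u_3 · u_2 = 0 (should be 0)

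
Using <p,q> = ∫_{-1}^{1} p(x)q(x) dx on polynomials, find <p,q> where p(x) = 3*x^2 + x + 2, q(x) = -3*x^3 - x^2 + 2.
<p,q> = 124/15

Expand the product: p(x)·q(x) = -9*x^5 - 6*x^4 - 7*x^3 + 4*x^2 + 2*x + 4.
∫_{-1}^{1} of each monomial x^k gives [2/(k+1) if k even, 0 if k odd]. Integrating term-by-term (or equivalently evaluating the antiderivative F(x) = -3*x^6/2 - 6*x^5/5 - 7*x^4/4 + 4*x^3/3 + x^2 + 4*x at the endpoints):
  F(1) − F(−1) = 113/60 − (-383/60) = 124/15.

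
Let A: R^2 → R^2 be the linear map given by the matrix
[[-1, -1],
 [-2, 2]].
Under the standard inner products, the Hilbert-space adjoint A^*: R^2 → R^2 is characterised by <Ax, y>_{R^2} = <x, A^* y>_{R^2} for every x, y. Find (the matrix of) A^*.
A^* = A^T =
[[-1, -2],
 [-1, 2]]

For real matrices with standard dot products, the defining identity <Ax, y> = <x, A^* y> gives (Ax)^T y = x^T (A^*) y, i.e. x^T A^T y = x^T (A^*) y. Since this holds for all x, y, we must have A^* = A^T. Therefore
A^* =
[[-1, -2],
 [-1, 2]].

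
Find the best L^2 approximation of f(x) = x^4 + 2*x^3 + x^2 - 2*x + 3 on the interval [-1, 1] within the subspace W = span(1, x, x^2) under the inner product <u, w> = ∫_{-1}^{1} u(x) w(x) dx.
g(x) = 13*x^2/7 - 4*x/5 + 102/35

The best approximation g ∈ W is the orthogonal projection of f onto W. Writing g = a_0 + a_1 x + a_2 x^2, the coefficients solve the normal equations G · a = b where
  G_{ij} = <φ_i, φ_j> and b_i = <f, φ_i>, with φ_0 = 1, φ_1 = x, φ_2 = x^2.
G =
  [2, 0, 2/3]
  [0, 2/3, 0]
  [2/3, 0, 2/5],
b = (106/15, -8/15, 94/35).
Solving gives a_0 = 102/35, a_1 = -4/5, a_2 = 13/7, so
  g(x) = 13*x^2/7 - 4*x/5 + 102/35.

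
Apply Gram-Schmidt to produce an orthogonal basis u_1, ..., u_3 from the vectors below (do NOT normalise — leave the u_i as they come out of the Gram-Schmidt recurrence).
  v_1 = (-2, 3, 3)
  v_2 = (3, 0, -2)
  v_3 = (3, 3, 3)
Orthogonal basis:
  u_1 = (-2, 3, 3)
  u_2 = (21/11, 18/11, -4/11)
  u_3 = (90/71, -75/71, 135/71)

Apply the Gram-Schmidt recurrence
  u_1 = v_1
  u_i = v_i − Σ_{j<i} ((v_i · u_j) / (u_j · u_j)) · u_j.

Step by step this gives:
  u_1 = (-2, 3, 3)
  u_2 = (21/11, 18/11, -4/11)
  u_3 = (90/71, -75/71, 135/71)

Orthogonality check:
  u_2 · u_1 = 0 (should be 0)
  u_3 · u_1 = 0 (should be 0)
  u_3 · u_2 = 0 (should be 0)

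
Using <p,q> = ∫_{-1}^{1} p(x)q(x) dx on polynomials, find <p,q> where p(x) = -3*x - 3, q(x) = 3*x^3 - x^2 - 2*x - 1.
<p,q> = 42/5

Expand the product: p(x)·q(x) = -9*x^4 - 6*x^3 + 9*x^2 + 9*x + 3.
∫_{-1}^{1} of each monomial x^k gives [2/(k+1) if k even, 0 if k odd]. Integrating term-by-term (or equivalently evaluating the antiderivative F(x) = -9*x^5/5 - 3*x^4/2 + 3*x^3 + 9*x^2/2 + 3*x at the endpoints):
  F(1) − F(−1) = 36/5 − (-6/5) = 42/5.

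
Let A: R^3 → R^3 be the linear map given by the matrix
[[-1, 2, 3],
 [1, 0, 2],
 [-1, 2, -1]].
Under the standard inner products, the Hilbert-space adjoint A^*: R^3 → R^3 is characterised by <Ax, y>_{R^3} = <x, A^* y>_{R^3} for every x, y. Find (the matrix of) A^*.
A^* = A^T =
[[-1, 1, -1],
 [2, 0, 2],
 [3, 2, -1]]

For real matrices with standard dot products, the defining identity <Ax, y> = <x, A^* y> gives (Ax)^T y = x^T (A^*) y, i.e. x^T A^T y = x^T (A^*) y. Since this holds for all x, y, we must have A^* = A^T. Therefore
A^* =
[[-1, 1, -1],
 [2, 0, 2],
 [3, 2, -1]].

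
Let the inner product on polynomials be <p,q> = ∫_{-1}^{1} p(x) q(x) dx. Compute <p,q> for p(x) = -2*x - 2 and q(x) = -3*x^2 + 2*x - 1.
<p,q> = 16/3

Expand the product: p(x)·q(x) = 6*x^3 + 2*x^2 - 2*x + 2.
∫_{-1}^{1} of each monomial x^k gives [2/(k+1) if k even, 0 if k odd]. Integrating term-by-term (or equivalently evaluating the antiderivative F(x) = 3*x^4/2 + 2*x^3/3 - x^2 + 2*x at the endpoints):
  F(1) − F(−1) = 19/6 − (-13/6) = 16/3.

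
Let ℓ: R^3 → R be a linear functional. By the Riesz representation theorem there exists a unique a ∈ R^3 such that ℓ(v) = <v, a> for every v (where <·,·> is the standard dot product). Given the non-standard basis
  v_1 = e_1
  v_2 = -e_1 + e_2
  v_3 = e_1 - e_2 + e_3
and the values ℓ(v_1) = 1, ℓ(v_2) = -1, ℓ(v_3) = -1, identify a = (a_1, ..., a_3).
a = (1, 0, -2)

Write a = (a_1, ..., a_3) in the standard basis. For each basis vector v_i, ℓ(v_i) = <v_i, a> is a linear equation in the a_j's. Collect the n equations into a matrix system V a = ℓ, where row i of V is v_i (expressed in the standard basis). Since V is invertible (lower-triangular with 1s on the diagonal, up to permutation), solve by back-substitution:
  V =
[[1, 0, 0],
 [-1, 1, 0],
 [1, -1, 1]]
  V a = (1, -1, -1)
Solving gives a = (1, 0, -2).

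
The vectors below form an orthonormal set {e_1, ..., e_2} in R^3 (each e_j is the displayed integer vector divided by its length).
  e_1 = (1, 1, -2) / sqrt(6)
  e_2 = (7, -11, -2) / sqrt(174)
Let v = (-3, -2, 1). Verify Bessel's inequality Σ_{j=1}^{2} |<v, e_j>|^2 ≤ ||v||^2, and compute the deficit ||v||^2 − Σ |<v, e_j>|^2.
Σ |<v, e_j>|^2 = 237/29; ||v||^2 = 14; deficit = 169/29

Write each e_j = u_j / sqrt(<u_j, u_j>) where u_j is the displayed integer vector. Then <v, e_j> = <v, u_j> / sqrt(<u_j, u_j>), so |<v, e_j>|^2 = <v, u_j>^2 / <u_j, u_j>.
Coefficients: <v, e_1> = -7/sqrt(6), <v, e_2> = -1/sqrt(174).
Square and sum: Σ |<v, e_j>|^2 = 237/29.
Compute ||v||^2 = v·v = 14.
Deficit = 14 − 237/29 = 169/29 ≥ 0, confirming Bessel's inequality. (The deficit equals ||v − Σ <v,e_j> e_j||^2, the squared distance from v to span{e_j}.)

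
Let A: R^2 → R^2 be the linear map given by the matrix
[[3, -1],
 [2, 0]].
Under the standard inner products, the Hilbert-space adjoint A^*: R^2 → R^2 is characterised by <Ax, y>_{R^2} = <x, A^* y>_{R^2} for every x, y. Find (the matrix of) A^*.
A^* = A^T =
[[3, 2],
 [-1, 0]]

For real matrices with standard dot products, the defining identity <Ax, y> = <x, A^* y> gives (Ax)^T y = x^T (A^*) y, i.e. x^T A^T y = x^T (A^*) y. Since this holds for all x, y, we must have A^* = A^T. Therefore
A^* =
[[3, 2],
 [-1, 0]].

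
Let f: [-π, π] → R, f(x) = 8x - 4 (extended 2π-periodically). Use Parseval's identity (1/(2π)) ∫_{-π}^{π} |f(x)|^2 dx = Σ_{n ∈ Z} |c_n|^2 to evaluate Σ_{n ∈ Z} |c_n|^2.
Σ |c_n|^2 = 64π^2/3 + 16

Expand and integrate term by term over [-π, π]:
  ∫ (8x)^2 dx = 64·(2π^3/3); ∫ 2·8·(-4)·x dx = 0 (odd integrand); ∫ (-4)^2 dx = 16·2π.
So (1/(2π)) ∫_{-π}^{π} (8x - 4)^2 dx = 64π^2/3 + 16 = 64π^2/3 + 16.
Parseval ⇒ Σ |c_n|^2 = 64π^2/3 + 16.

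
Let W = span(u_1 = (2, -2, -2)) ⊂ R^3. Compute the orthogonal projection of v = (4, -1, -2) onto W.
proj_W(v) = (7/3, -7/3, -7/3)

Set up U = [u_1 | ... | u_1] ∈ R^(3×1). The projector onto W = col(U) is P = U (U^T U)^(-1) U^T.
Compute U^T U =
  [12],
and U^T v = (14).
Solve U^T U · c = U^T v for the coefficients: c = (7/6). The projection is proj_W(v) = U c.
Check: (v - proj_W(v)) · u_1 = 0  (should be 0).
Result: proj_W(v) = (7/3, -7/3, -7/3).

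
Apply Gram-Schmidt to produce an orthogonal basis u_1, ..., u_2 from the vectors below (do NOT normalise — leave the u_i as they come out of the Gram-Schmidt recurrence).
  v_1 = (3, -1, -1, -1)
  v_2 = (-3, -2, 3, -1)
Orthogonal basis:
  u_1 = (3, -1, -1, -1)
  u_2 = (-3/4, -11/4, 9/4, -7/4)

Apply the Gram-Schmidt recurrence
  u_1 = v_1
  u_i = v_i − Σ_{j<i} ((v_i · u_j) / (u_j · u_j)) · u_j.

Step by step this gives:
  u_1 = (3, -1, -1, -1)
  u_2 = (-3/4, -11/4, 9/4, -7/4)

Orthogonality check:
  u_2 · u_1 = 0 (should be 0)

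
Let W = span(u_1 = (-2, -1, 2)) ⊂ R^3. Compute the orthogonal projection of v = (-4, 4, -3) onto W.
proj_W(v) = (4/9, 2/9, -4/9)

Set up U = [u_1 | ... | u_1] ∈ R^(3×1). The projector onto W = col(U) is P = U (U^T U)^(-1) U^T.
Compute U^T U =
  [9],
and U^T v = (-2).
Solve U^T U · c = U^T v for the coefficients: c = (-2/9). The projection is proj_W(v) = U c.
Check: (v - proj_W(v)) · u_1 = 0  (should be 0).
Result: proj_W(v) = (4/9, 2/9, -4/9).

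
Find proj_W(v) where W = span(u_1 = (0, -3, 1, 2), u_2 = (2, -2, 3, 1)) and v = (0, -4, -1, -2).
proj_W(v) = (-70/131, -209/131, -12/131, 151/131)

Set up U = [u_1 | ... | u_2] ∈ R^(4×2). The projector onto W = col(U) is P = U (U^T U)^(-1) U^T.
Compute U^T U =
  [14, 11]
  [11, 18],
and U^T v = (7, 3).
Solve U^T U · c = U^T v for the coefficients: c = (93/131, -35/131). The projection is proj_W(v) = U c.
Check: (v - proj_W(v)) · u_1 = 0  (should be 0).
Check: (v - proj_W(v)) · u_2 = 0  (should be 0).
Result: proj_W(v) = (-70/131, -209/131, -12/131, 151/131).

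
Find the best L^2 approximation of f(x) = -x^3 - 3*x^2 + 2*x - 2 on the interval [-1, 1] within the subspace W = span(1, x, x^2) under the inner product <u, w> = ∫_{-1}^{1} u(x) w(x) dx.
g(x) = -3*x^2 + 7*x/5 - 2

The best approximation g ∈ W is the orthogonal projection of f onto W. Writing g = a_0 + a_1 x + a_2 x^2, the coefficients solve the normal equations G · a = b where
  G_{ij} = <φ_i, φ_j> and b_i = <f, φ_i>, with φ_0 = 1, φ_1 = x, φ_2 = x^2.
G =
  [2, 0, 2/3]
  [0, 2/3, 0]
  [2/3, 0, 2/5],
b = (-6, 14/15, -38/15).
Solving gives a_0 = -2, a_1 = 7/5, a_2 = -3, so
  g(x) = -3*x^2 + 7*x/5 - 2.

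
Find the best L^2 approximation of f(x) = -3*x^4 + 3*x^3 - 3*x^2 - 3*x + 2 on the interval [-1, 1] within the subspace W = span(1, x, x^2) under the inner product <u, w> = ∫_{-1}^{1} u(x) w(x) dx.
g(x) = -39*x^2/7 - 6*x/5 + 79/35

The best approximation g ∈ W is the orthogonal projection of f onto W. Writing g = a_0 + a_1 x + a_2 x^2, the coefficients solve the normal equations G · a = b where
  G_{ij} = <φ_i, φ_j> and b_i = <f, φ_i>, with φ_0 = 1, φ_1 = x, φ_2 = x^2.
G =
  [2, 0, 2/3]
  [0, 2/3, 0]
  [2/3, 0, 2/5],
b = (4/5, -4/5, -76/105).
Solving gives a_0 = 79/35, a_1 = -6/5, a_2 = -39/7, so
  g(x) = -39*x^2/7 - 6*x/5 + 79/35.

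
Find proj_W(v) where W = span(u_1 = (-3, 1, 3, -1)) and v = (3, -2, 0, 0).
proj_W(v) = (33/20, -11/20, -33/20, 11/20)

Set up U = [u_1 | ... | u_1] ∈ R^(4×1). The projector onto W = col(U) is P = U (U^T U)^(-1) U^T.
Compute U^T U =
  [20],
and U^T v = (-11).
Solve U^T U · c = U^T v for the coefficients: c = (-11/20). The projection is proj_W(v) = U c.
Check: (v - proj_W(v)) · u_1 = 0  (should be 0).
Result: proj_W(v) = (33/20, -11/20, -33/20, 11/20).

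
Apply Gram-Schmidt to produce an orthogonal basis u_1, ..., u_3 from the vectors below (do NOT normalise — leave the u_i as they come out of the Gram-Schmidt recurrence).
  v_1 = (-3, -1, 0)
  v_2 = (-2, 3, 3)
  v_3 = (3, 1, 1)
Orthogonal basis:
  u_1 = (-3, -1, 0)
  u_2 = (-11/10, 33/10, 3)
  u_3 = (33/211, -99/211, 121/211)

Apply the Gram-Schmidt recurrence
  u_1 = v_1
  u_i = v_i − Σ_{j<i} ((v_i · u_j) / (u_j · u_j)) · u_j.

Step by step this gives:
  u_1 = (-3, -1, 0)
  u_2 = (-11/10, 33/10, 3)
  u_3 = (33/211, -99/211, 121/211)

Orthogonality check:
  u_2 · u_1 = 0 (should be 0)
  u_3 · u_1 = 0 (should be 0)
  u_3 · u_2 = 0 (should be 0)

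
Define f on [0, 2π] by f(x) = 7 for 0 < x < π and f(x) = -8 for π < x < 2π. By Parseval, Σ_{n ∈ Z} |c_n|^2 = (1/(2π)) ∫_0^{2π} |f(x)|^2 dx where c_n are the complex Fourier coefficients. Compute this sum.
Σ |c_n|^2 = 113/2

Parseval equates the L^2 energy of f (normalised by 1/(2π)) with the ℓ^2 sum of its Fourier coefficients: (1/(2π)) ∫_0^{2π} |f|^2 = Σ |c_n|^2.
Compute the left side: (1/(2π)) [∫_0^π 7^2 dx + ∫_π^{2π} (-8)^2 dx] = (1/(2π)) · (49π + 64π) = (49 + 64)/2 = 113/2.
So Σ_{n ∈ Z} |c_n|^2 = 113/2.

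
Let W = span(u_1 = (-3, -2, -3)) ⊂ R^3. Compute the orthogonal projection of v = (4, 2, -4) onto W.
proj_W(v) = (6/11, 4/11, 6/11)

Set up U = [u_1 | ... | u_1] ∈ R^(3×1). The projector onto W = col(U) is P = U (U^T U)^(-1) U^T.
Compute U^T U =
  [22],
and U^T v = (-4).
Solve U^T U · c = U^T v for the coefficients: c = (-2/11). The projection is proj_W(v) = U c.
Check: (v - proj_W(v)) · u_1 = 0  (should be 0).
Result: proj_W(v) = (6/11, 4/11, 6/11).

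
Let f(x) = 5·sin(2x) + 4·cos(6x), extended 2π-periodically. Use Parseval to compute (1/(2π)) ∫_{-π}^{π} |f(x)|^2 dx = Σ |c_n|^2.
Σ |c_n|^2 = 41/2

Expand |f|^2 and use orthogonality of {sin(nx), cos(mx)} on [-π, π]:
  ∫_{-π}^{π} sin(nx)^2 dx = π, ∫ cos(mx)^2 dx = π, and cross terms integrate to 0.
So ∫_{-π}^{π} f(x)^2 dx = 5^2 · π + 4^2 · π = (25 + 16)π.
Divide by 2π: (25 + 16)/2 = 41/2.
By Parseval, this equals Σ |c_n|^2.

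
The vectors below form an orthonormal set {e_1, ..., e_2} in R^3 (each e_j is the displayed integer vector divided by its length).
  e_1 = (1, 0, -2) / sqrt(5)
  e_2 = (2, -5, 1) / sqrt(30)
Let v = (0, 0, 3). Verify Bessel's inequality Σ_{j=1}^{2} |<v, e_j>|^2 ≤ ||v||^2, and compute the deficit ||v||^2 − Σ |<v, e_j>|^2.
Σ |<v, e_j>|^2 = 15/2; ||v||^2 = 9; deficit = 3/2

Write each e_j = u_j / sqrt(<u_j, u_j>) where u_j is the displayed integer vector. Then <v, e_j> = <v, u_j> / sqrt(<u_j, u_j>), so |<v, e_j>|^2 = <v, u_j>^2 / <u_j, u_j>.
Coefficients: <v, e_1> = -6/sqrt(5), <v, e_2> = 3/sqrt(30).
Square and sum: Σ |<v, e_j>|^2 = 15/2.
Compute ||v||^2 = v·v = 9.
Deficit = 9 − 15/2 = 3/2 ≥ 0, confirming Bessel's inequality. (The deficit equals ||v − Σ <v,e_j> e_j||^2, the squared distance from v to span{e_j}.)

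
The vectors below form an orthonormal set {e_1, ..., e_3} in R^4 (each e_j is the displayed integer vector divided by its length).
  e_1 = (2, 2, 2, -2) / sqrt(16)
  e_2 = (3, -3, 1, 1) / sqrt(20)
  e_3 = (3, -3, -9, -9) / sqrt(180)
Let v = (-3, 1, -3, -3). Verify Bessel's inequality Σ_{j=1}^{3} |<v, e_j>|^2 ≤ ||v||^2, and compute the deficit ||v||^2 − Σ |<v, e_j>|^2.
Σ |<v, e_j>|^2 = 27; ||v||^2 = 28; deficit = 1

Write each e_j = u_j / sqrt(<u_j, u_j>) where u_j is the displayed integer vector. Then <v, e_j> = <v, u_j> / sqrt(<u_j, u_j>), so |<v, e_j>|^2 = <v, u_j>^2 / <u_j, u_j>.
Coefficients: <v, e_1> = -4/sqrt(16), <v, e_2> = -18/sqrt(20), <v, e_3> = 42/sqrt(180).
Square and sum: Σ |<v, e_j>|^2 = 27.
Compute ||v||^2 = v·v = 28.
Deficit = 28 − 27 = 1 ≥ 0, confirming Bessel's inequality. (The deficit equals ||v − Σ <v,e_j> e_j||^2, the squared distance from v to span{e_j}.)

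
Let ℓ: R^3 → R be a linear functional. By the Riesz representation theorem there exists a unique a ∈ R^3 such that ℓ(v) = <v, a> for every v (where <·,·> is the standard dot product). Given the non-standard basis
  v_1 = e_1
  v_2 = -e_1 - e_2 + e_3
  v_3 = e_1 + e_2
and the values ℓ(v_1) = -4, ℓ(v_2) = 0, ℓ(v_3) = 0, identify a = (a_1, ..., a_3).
a = (-4, 4, 0)

Write a = (a_1, ..., a_3) in the standard basis. For each basis vector v_i, ℓ(v_i) = <v_i, a> is a linear equation in the a_j's. Collect the n equations into a matrix system V a = ℓ, where row i of V is v_i (expressed in the standard basis). Since V is invertible (lower-triangular with 1s on the diagonal, up to permutation), solve by back-substitution:
  V =
[[1, 0, 0],
 [-1, -1, 1],
 [1, 1, 0]]
  V a = (-4, 0, 0)
Solving gives a = (-4, 4, 0).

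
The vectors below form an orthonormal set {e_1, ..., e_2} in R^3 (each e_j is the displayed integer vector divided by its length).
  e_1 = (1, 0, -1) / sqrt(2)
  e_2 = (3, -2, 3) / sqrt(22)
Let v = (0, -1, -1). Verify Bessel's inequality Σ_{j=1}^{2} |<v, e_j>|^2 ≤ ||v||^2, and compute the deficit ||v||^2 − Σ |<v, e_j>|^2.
Σ |<v, e_j>|^2 = 6/11; ||v||^2 = 2; deficit = 16/11

Write each e_j = u_j / sqrt(<u_j, u_j>) where u_j is the displayed integer vector. Then <v, e_j> = <v, u_j> / sqrt(<u_j, u_j>), so |<v, e_j>|^2 = <v, u_j>^2 / <u_j, u_j>.
Coefficients: <v, e_1> = 1/sqrt(2), <v, e_2> = -1/sqrt(22).
Square and sum: Σ |<v, e_j>|^2 = 6/11.
Compute ||v||^2 = v·v = 2.
Deficit = 2 − 6/11 = 16/11 ≥ 0, confirming Bessel's inequality. (The deficit equals ||v − Σ <v,e_j> e_j||^2, the squared distance from v to span{e_j}.)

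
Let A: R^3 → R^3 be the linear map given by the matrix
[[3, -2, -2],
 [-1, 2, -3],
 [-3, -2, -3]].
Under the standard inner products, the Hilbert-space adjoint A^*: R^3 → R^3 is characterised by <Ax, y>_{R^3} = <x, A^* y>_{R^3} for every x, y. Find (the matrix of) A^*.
A^* = A^T =
[[3, -1, -3],
 [-2, 2, -2],
 [-2, -3, -3]]

For real matrices with standard dot products, the defining identity <Ax, y> = <x, A^* y> gives (Ax)^T y = x^T (A^*) y, i.e. x^T A^T y = x^T (A^*) y. Since this holds for all x, y, we must have A^* = A^T. Therefore
A^* =
[[3, -1, -3],
 [-2, 2, -2],
 [-2, -3, -3]].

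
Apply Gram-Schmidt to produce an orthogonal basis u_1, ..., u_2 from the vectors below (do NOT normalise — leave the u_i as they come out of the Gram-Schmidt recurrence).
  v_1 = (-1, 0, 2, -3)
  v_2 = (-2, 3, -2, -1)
Orthogonal basis:
  u_1 = (-1, 0, 2, -3)
  u_2 = (-27/14, 3, -15/7, -11/14)

Apply the Gram-Schmidt recurrence
  u_1 = v_1
  u_i = v_i − Σ_{j<i} ((v_i · u_j) / (u_j · u_j)) · u_j.

Step by step this gives:
  u_1 = (-1, 0, 2, -3)
  u_2 = (-27/14, 3, -15/7, -11/14)

Orthogonality check:
  u_2 · u_1 = 0 (should be 0)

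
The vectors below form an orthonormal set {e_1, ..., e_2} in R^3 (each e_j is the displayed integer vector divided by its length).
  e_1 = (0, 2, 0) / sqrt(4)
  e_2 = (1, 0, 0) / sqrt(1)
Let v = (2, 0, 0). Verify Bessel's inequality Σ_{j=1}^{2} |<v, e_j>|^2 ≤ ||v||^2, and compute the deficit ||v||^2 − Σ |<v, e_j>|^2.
Σ |<v, e_j>|^2 = 4; ||v||^2 = 4; deficit = 0

Write each e_j = u_j / sqrt(<u_j, u_j>) where u_j is the displayed integer vector. Then <v, e_j> = <v, u_j> / sqrt(<u_j, u_j>), so |<v, e_j>|^2 = <v, u_j>^2 / <u_j, u_j>.
Coefficients: <v, e_1> = 0/sqrt(4), <v, e_2> = 2/sqrt(1).
Square and sum: Σ |<v, e_j>|^2 = 4.
Compute ||v||^2 = v·v = 4.
Deficit = 4 − 4 = 0 ≥ 0, confirming Bessel's inequality. (The deficit equals ||v − Σ <v,e_j> e_j||^2, the squared distance from v to span{e_j}.)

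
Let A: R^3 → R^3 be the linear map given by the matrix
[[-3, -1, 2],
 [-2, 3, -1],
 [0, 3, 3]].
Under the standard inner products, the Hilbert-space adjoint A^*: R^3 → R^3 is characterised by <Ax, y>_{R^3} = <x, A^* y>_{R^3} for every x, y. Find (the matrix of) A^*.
A^* = A^T =
[[-3, -2, 0],
 [-1, 3, 3],
 [2, -1, 3]]

For real matrices with standard dot products, the defining identity <Ax, y> = <x, A^* y> gives (Ax)^T y = x^T (A^*) y, i.e. x^T A^T y = x^T (A^*) y. Since this holds for all x, y, we must have A^* = A^T. Therefore
A^* =
[[-3, -2, 0],
 [-1, 3, 3],
 [2, -1, 3]].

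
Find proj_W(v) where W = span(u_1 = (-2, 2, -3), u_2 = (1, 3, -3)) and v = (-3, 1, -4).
proj_W(v) = (-36/11, 20/11, -36/11)

Set up U = [u_1 | ... | u_2] ∈ R^(3×2). The projector onto W = col(U) is P = U (U^T U)^(-1) U^T.
Compute U^T U =
  [17, 13]
  [13, 19],
and U^T v = (20, 12).
Solve U^T U · c = U^T v for the coefficients: c = (16/11, -4/11). The projection is proj_W(v) = U c.
Check: (v - proj_W(v)) · u_1 = 0  (should be 0).
Check: (v - proj_W(v)) · u_2 = 0  (should be 0).
Result: proj_W(v) = (-36/11, 20/11, -36/11).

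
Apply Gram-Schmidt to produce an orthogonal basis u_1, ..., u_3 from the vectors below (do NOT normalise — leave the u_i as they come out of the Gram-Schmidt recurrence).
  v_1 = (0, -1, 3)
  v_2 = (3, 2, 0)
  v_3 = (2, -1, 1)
Orthogonal basis:
  u_1 = (0, -1, 3)
  u_2 = (3, 9/5, 3/5)
  u_3 = (6/7, -9/7, -3/7)

Apply the Gram-Schmidt recurrence
  u_1 = v_1
  u_i = v_i − Σ_{j<i} ((v_i · u_j) / (u_j · u_j)) · u_j.

Step by step this gives:
  u_1 = (0, -1, 3)
  u_2 = (3, 9/5, 3/5)
  u_3 = (6/7, -9/7, -3/7)

Orthogonality check:
  u_2 · u_1 = 0 (should be 0)
  u_3 · u_1 = 0 (should be 0)
  u_3 · u_2 = 0 (should be 0)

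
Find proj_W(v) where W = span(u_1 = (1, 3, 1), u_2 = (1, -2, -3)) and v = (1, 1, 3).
proj_W(v) = (-2/5, 9/5, 2)

Set up U = [u_1 | ... | u_2] ∈ R^(3×2). The projector onto W = col(U) is P = U (U^T U)^(-1) U^T.
Compute U^T U =
  [11, -8]
  [-8, 14],
and U^T v = (7, -10).
Solve U^T U · c = U^T v for the coefficients: c = (1/5, -3/5). The projection is proj_W(v) = U c.
Check: (v - proj_W(v)) · u_1 = 0  (should be 0).
Check: (v - proj_W(v)) · u_2 = 0  (should be 0).
Result: proj_W(v) = (-2/5, 9/5, 2).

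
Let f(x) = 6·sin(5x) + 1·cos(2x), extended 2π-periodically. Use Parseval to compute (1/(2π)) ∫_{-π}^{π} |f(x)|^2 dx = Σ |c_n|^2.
Σ |c_n|^2 = 37/2

Expand |f|^2 and use orthogonality of {sin(nx), cos(mx)} on [-π, π]:
  ∫_{-π}^{π} sin(nx)^2 dx = π, ∫ cos(mx)^2 dx = π, and cross terms integrate to 0.
So ∫_{-π}^{π} f(x)^2 dx = 6^2 · π + 1^2 · π = (36 + 1)π.
Divide by 2π: (36 + 1)/2 = 37/2.
By Parseval, this equals Σ |c_n|^2.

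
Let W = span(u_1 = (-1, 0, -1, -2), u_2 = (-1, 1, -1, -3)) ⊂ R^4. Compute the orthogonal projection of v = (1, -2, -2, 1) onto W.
proj_W(v) = (-1/2, -2, -1/2, 1)

Set up U = [u_1 | ... | u_2] ∈ R^(4×2). The projector onto W = col(U) is P = U (U^T U)^(-1) U^T.
Compute U^T U =
  [6, 8]
  [8, 12],
and U^T v = (-1, -4).
Solve U^T U · c = U^T v for the coefficients: c = (5/2, -2). The projection is proj_W(v) = U c.
Check: (v - proj_W(v)) · u_1 = 0  (should be 0).
Check: (v - proj_W(v)) · u_2 = 0  (should be 0).
Result: proj_W(v) = (-1/2, -2, -1/2, 1).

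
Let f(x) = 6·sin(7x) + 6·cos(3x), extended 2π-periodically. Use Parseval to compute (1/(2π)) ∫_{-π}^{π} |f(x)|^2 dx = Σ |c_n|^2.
Σ |c_n|^2 = 36

Expand |f|^2 and use orthogonality of {sin(nx), cos(mx)} on [-π, π]:
  ∫_{-π}^{π} sin(nx)^2 dx = π, ∫ cos(mx)^2 dx = π, and cross terms integrate to 0.
So ∫_{-π}^{π} f(x)^2 dx = 6^2 · π + 6^2 · π = (36 + 36)π.
Divide by 2π: (36 + 36)/2 = 36.
By Parseval, this equals Σ |c_n|^2.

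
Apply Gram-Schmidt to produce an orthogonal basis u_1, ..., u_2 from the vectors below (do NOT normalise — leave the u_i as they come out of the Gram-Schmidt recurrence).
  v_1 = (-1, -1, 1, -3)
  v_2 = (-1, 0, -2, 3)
Orthogonal basis:
  u_1 = (-1, -1, 1, -3)
  u_2 = (-11/6, -5/6, -7/6, 1/2)

Apply the Gram-Schmidt recurrence
  u_1 = v_1
  u_i = v_i − Σ_{j<i} ((v_i · u_j) / (u_j · u_j)) · u_j.

Step by step this gives:
  u_1 = (-1, -1, 1, -3)
  u_2 = (-11/6, -5/6, -7/6, 1/2)

Orthogonality check:
  u_2 · u_1 = 0 (should be 0)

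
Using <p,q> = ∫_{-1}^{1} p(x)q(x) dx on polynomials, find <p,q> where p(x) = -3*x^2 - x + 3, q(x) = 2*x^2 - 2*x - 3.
<p,q> = -136/15

Expand the product: p(x)·q(x) = -6*x^4 + 4*x^3 + 17*x^2 - 3*x - 9.
∫_{-1}^{1} of each monomial x^k gives [2/(k+1) if k even, 0 if k odd]. Integrating term-by-term (or equivalently evaluating the antiderivative F(x) = -6*x^5/5 + x^4 + 17*x^3/3 - 3*x^2/2 - 9*x at the endpoints):
  F(1) − F(−1) = -151/30 − (121/30) = -136/15.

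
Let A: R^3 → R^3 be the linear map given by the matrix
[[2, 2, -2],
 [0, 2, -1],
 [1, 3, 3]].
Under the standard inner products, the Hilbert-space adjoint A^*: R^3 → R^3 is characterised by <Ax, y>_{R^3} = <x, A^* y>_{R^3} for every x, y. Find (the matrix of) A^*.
A^* = A^T =
[[2, 0, 1],
 [2, 2, 3],
 [-2, -1, 3]]

For real matrices with standard dot products, the defining identity <Ax, y> = <x, A^* y> gives (Ax)^T y = x^T (A^*) y, i.e. x^T A^T y = x^T (A^*) y. Since this holds for all x, y, we must have A^* = A^T. Therefore
A^* =
[[2, 0, 1],
 [2, 2, 3],
 [-2, -1, 3]].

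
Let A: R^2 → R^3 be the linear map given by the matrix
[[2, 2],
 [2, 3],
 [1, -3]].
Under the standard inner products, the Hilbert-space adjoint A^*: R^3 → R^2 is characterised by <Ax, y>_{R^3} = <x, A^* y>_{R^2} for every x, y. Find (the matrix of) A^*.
A^* = A^T =
[[2, 2, 1],
 [2, 3, -3]]

For real matrices with standard dot products, the defining identity <Ax, y> = <x, A^* y> gives (Ax)^T y = x^T (A^*) y, i.e. x^T A^T y = x^T (A^*) y. Since this holds for all x, y, we must have A^* = A^T. Therefore
A^* =
[[2, 2, 1],
 [2, 3, -3]].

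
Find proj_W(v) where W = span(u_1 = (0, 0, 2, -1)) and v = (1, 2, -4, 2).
proj_W(v) = (0, 0, -4, 2)

Set up U = [u_1 | ... | u_1] ∈ R^(4×1). The projector onto W = col(U) is P = U (U^T U)^(-1) U^T.
Compute U^T U =
  [5],
and U^T v = (-10).
Solve U^T U · c = U^T v for the coefficients: c = (-2). The projection is proj_W(v) = U c.
Check: (v - proj_W(v)) · u_1 = 0  (should be 0).
Result: proj_W(v) = (0, 0, -4, 2).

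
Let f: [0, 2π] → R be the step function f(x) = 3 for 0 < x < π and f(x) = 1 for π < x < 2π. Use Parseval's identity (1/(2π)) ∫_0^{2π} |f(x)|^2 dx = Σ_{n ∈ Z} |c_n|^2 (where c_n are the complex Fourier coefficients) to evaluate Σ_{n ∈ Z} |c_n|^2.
Σ |c_n|^2 = 5

Parseval equates the L^2 energy of f (normalised by 1/(2π)) with the ℓ^2 sum of its Fourier coefficients: (1/(2π)) ∫_0^{2π} |f|^2 = Σ |c_n|^2.
Compute the left side: (1/(2π)) [∫_0^π 3^2 dx + ∫_π^{2π} 1^2 dx] = (1/(2π)) · (9π + 1π) = (9 + 1)/2 = 5.
So Σ_{n ∈ Z} |c_n|^2 = 5.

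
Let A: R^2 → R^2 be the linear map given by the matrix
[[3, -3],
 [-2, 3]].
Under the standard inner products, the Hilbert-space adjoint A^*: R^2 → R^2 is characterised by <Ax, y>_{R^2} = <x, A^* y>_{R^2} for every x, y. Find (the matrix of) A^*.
A^* = A^T =
[[3, -2],
 [-3, 3]]

For real matrices with standard dot products, the defining identity <Ax, y> = <x, A^* y> gives (Ax)^T y = x^T (A^*) y, i.e. x^T A^T y = x^T (A^*) y. Since this holds for all x, y, we must have A^* = A^T. Therefore
A^* =
[[3, -2],
 [-3, 3]].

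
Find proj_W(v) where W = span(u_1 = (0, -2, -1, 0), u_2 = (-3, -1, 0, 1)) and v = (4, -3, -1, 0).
proj_W(v) = (59/17, -131/51, -95/51, -59/51)

Set up U = [u_1 | ... | u_2] ∈ R^(4×2). The projector onto W = col(U) is P = U (U^T U)^(-1) U^T.
Compute U^T U =
  [5, 2]
  [2, 11],
and U^T v = (7, -9).
Solve U^T U · c = U^T v for the coefficients: c = (95/51, -59/51). The projection is proj_W(v) = U c.
Check: (v - proj_W(v)) · u_1 = 0  (should be 0).
Check: (v - proj_W(v)) · u_2 = 0  (should be 0).
Result: proj_W(v) = (59/17, -131/51, -95/51, -59/51).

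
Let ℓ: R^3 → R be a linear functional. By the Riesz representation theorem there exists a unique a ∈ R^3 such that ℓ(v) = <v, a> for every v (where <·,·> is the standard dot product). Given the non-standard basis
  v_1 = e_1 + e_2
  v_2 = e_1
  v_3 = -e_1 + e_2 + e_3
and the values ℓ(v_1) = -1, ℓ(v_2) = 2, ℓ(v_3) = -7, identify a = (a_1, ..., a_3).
a = (2, -3, -2)

Write a = (a_1, ..., a_3) in the standard basis. For each basis vector v_i, ℓ(v_i) = <v_i, a> is a linear equation in the a_j's. Collect the n equations into a matrix system V a = ℓ, where row i of V is v_i (expressed in the standard basis). Since V is invertible (lower-triangular with 1s on the diagonal, up to permutation), solve by back-substitution:
  V =
[[1, 1, 0],
 [1, 0, 0],
 [-1, 1, 1]]
  V a = (-1, 2, -7)
Solving gives a = (2, -3, -2).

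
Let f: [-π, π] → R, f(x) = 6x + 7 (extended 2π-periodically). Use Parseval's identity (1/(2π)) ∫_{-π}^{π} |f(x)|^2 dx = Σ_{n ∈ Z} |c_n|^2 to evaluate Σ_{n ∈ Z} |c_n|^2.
Σ |c_n|^2 = 12π^2 + 49

Expand and integrate term by term over [-π, π]:
  ∫ (6x)^2 dx = 36·(2π^3/3); ∫ 2·6·(7)·x dx = 0 (odd integrand); ∫ 7^2 dx = 49·2π.
So (1/(2π)) ∫_{-π}^{π} (6x + 7)^2 dx = 36π^2/3 + 49 = 12π^2 + 49.
Parseval ⇒ Σ |c_n|^2 = 12π^2 + 49.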